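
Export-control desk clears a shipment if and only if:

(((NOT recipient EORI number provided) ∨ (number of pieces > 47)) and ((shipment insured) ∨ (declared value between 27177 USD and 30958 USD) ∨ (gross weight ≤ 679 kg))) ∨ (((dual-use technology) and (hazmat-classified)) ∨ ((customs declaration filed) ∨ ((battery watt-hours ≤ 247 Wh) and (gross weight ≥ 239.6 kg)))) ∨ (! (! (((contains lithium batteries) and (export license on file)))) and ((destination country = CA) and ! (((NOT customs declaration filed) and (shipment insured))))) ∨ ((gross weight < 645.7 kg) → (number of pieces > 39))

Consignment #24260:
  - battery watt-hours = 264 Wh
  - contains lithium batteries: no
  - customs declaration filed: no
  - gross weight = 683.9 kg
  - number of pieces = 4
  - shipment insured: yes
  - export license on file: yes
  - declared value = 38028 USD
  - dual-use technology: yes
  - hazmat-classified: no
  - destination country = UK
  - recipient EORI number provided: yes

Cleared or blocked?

Atomic conditions:
  NOT recipient EORI number provided: yes → false
  number of pieces > 47: 4 > 47 is false
  shipment insured: yes → true
  declared value between 27177 USD and 30958 USD: 38028 in [27177, 30958] is false
  gross weight ≤ 679 kg: 683.9 ≤ 679 is false
  dual-use technology: yes → true
  hazmat-classified: no → false
  customs declaration filed: no → false
  battery watt-hours ≤ 247 Wh: 264 ≤ 247 is false
  gross weight ≥ 239.6 kg: 683.9 ≥ 239.6 is true
  contains lithium batteries: no → false
  export license on file: yes → true
  destination country = CA: UK == CA is false
  NOT customs declaration filed: no → true
  gross weight < 645.7 kg: 683.9 < 645.7 is false
  number of pieces > 39: 4 > 39 is false
Combine:
[1.1] false OR false = false
[1.2] true OR false OR false = true
[1] false AND true = false
[2.1] true AND false = false
[2.2.2] false AND true = false
[2.2] false OR false = false
[2] false OR false = false
[3.1.1.1] false AND true = false
[3.1.1] NOT false = true
[3.1] NOT true = false
[3.2.2.1] true AND true = true
[3.2.2] NOT true = false
[3.2] false AND false = false
[3] false AND false = false
[4] false → false (antecedent false ⇒ implication holds) = true
[root] false OR false OR false OR true = true
Overall: true → cleared

Cleared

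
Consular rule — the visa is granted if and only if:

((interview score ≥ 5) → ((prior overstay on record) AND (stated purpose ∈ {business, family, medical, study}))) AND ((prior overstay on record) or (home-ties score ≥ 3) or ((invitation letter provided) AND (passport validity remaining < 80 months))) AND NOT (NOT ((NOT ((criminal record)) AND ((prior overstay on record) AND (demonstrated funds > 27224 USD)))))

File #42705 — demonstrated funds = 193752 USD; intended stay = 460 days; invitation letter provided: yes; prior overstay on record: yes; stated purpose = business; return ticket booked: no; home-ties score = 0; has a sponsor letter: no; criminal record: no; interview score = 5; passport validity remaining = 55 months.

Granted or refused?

Granted

Atomic conditions:
  interview score ≥ 5: 5 ≥ 5 is true
  prior overstay on record: yes → true
  stated purpose ∈ {business, family, medical, study}: business is in the set → true
  home-ties score ≥ 3: 0 ≥ 3 is false
  invitation letter provided: yes → true
  passport validity remaining < 80 months: 55 < 80 is true
  criminal record: no → false
  demonstrated funds > 27224 USD: 193752 > 27224 is true
Combine:
[1.2] true AND true = true
[1] true → true = true
[2.3] true AND true = true
[2] true OR false OR true = true
[3.1.1.1] NOT false = true
[3.1.1.2] true AND true = true
[3.1.1] true AND true = true
[3.1] NOT true = false
[3] NOT false = true
[root] true AND true AND true = true
Overall: true → granted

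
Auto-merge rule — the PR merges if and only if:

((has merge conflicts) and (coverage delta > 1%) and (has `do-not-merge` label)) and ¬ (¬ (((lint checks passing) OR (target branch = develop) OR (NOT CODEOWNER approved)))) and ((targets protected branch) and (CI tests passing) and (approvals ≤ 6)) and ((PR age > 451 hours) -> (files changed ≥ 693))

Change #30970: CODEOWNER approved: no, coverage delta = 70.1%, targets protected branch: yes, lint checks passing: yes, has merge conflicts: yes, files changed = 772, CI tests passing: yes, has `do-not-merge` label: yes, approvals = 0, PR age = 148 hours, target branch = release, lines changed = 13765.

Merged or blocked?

Merged

Atomic conditions:
  has merge conflicts: yes → true
  coverage delta > 1%: 70.1 > 1 is true
  has `do-not-merge` label: yes → true
  lint checks passing: yes → true
  target branch = develop: release == develop is false
  NOT CODEOWNER approved: no → true
  targets protected branch: yes → true
  CI tests passing: yes → true
  approvals ≤ 6: 0 ≤ 6 is true
  PR age > 451 hours: 148 > 451 is false
  files changed ≥ 693: 772 ≥ 693 is true
Combine:
[1] true AND true AND true = true
[2.1.1] true OR false OR true = true
[2.1] NOT true = false
[2] NOT false = true
[3] true AND true AND true = true
[4] false → true (antecedent false ⇒ implication holds) = true
[root] true AND true AND true AND true = true
Overall: true → merged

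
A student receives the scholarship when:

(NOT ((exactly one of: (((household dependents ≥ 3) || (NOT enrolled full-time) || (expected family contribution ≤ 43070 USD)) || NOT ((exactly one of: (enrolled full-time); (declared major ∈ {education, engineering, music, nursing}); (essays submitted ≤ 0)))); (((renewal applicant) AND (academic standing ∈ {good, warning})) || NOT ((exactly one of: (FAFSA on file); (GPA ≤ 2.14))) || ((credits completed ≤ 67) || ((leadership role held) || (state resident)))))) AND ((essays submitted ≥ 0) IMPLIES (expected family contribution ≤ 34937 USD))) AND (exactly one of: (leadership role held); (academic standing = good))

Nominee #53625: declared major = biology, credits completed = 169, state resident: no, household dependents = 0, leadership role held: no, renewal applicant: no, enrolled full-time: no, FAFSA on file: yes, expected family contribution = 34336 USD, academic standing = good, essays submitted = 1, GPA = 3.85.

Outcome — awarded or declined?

Declined

Atomic conditions:
  household dependents ≥ 3: 0 ≥ 3 is false
  NOT enrolled full-time: no → true
  expected family contribution ≤ 43070 USD: 34336 ≤ 43070 is true
  enrolled full-time: no → false
  declared major ∈ {education, engineering, music, nursing}: biology is not in the set → false
  essays submitted ≤ 0: 1 ≤ 0 is false
  renewal applicant: no → false
  academic standing ∈ {good, warning}: good is in the set → true
  FAFSA on file: yes → true
  GPA ≤ 2.14: 3.85 ≤ 2.14 is false
  credits completed ≤ 67: 169 ≤ 67 is false
  leadership role held: no → false
  state resident: no → false
  essays submitted ≥ 0: 1 ≥ 0 is true
  expected family contribution ≤ 34937 USD: 34336 ≤ 34937 is true
  academic standing = good: good == good is true
Combine:
[1.1.1.1.1] false OR true OR true = true
[1.1.1.1.2.1] exactly-one(false, false, false) = false
[1.1.1.1.2] NOT false = true
[1.1.1.1] true OR true = true
[1.1.1.2.1] false AND true = false
[1.1.1.2.2.1] exactly-one(true, false) = true
[1.1.1.2.2] NOT true = false
[1.1.1.2.3.2] false OR false = false
[1.1.1.2.3] false OR false = false
[1.1.1.2] false OR false OR false = false
[1.1.1] exactly-one(true, false) = true
[1.1] NOT true = false
[1.2] true → true = true
[1] false AND true = false
[2] exactly-one(false, true) = true
[root] false AND true = false
Overall: false → declined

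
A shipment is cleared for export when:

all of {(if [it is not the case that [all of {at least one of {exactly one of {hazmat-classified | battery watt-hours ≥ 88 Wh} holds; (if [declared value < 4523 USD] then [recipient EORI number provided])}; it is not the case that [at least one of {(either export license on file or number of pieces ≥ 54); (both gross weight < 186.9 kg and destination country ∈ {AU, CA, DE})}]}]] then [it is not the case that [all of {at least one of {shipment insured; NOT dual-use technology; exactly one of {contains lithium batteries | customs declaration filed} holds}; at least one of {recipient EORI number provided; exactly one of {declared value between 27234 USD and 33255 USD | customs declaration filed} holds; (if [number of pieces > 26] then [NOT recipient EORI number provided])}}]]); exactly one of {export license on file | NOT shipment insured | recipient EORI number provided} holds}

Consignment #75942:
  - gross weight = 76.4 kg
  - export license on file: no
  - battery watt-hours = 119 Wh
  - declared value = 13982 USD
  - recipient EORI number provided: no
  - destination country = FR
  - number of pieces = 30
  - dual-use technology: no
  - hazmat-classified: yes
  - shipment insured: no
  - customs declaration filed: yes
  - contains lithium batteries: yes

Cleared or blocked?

Cleared

Atomic conditions:
  hazmat-classified: yes → true
  battery watt-hours ≥ 88 Wh: 119 ≥ 88 is true
  declared value < 4523 USD: 13982 < 4523 is false
  recipient EORI number provided: no → false
  export license on file: no → false
  number of pieces ≥ 54: 30 ≥ 54 is false
  gross weight < 186.9 kg: 76.4 < 186.9 is true
  destination country ∈ {AU, CA, DE}: FR is not in the set → false
  shipment insured: no → false
  NOT dual-use technology: no → true
  contains lithium batteries: yes → true
  customs declaration filed: yes → true
  declared value between 27234 USD and 33255 USD: 13982 in [27234, 33255] is false
  number of pieces > 26: 30 > 26 is true
  NOT recipient EORI number provided: no → true
  NOT shipment insured: no → true
Combine:
[1.1.1.1.1] exactly-one(true, true) = false
[1.1.1.1.2] false → false (antecedent false ⇒ implication holds) = true
[1.1.1.1] false OR true = true
[1.1.1.2.1.1] false OR false = false
[1.1.1.2.1.2] true AND false = false
[1.1.1.2.1] false OR false = false
[1.1.1.2] NOT false = true
[1.1.1] true AND true = true
[1.1] NOT true = false
[1.2.1.1.3] exactly-one(true, true) = false
[1.2.1.1] false OR true OR false = true
[1.2.1.2.2] exactly-one(false, true) = true
[1.2.1.2.3] true → true = true
[1.2.1.2] false OR true OR true = true
[1.2.1] true AND true = true
[1.2] NOT true = false
[1] false → false (antecedent false ⇒ implication holds) = true
[2] exactly-one(false, true, false) = true
[root] true AND true = true
Overall: true → cleared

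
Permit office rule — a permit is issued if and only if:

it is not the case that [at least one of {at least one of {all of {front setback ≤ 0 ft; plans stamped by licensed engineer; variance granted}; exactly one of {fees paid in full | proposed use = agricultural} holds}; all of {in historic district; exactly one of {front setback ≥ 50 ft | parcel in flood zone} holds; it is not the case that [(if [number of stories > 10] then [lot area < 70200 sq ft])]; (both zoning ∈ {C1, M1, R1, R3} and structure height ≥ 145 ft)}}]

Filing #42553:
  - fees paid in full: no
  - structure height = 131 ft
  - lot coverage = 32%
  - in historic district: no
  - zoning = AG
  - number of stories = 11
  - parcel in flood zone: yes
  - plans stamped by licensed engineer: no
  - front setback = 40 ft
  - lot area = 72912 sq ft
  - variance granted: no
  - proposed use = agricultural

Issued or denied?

Atomic conditions:
  front setback ≤ 0 ft: 40 ≤ 0 is false
  plans stamped by licensed engineer: no → false
  variance granted: no → false
  fees paid in full: no → false
  proposed use = agricultural: agricultural == agricultural is true
  in historic district: no → false
  front setback ≥ 50 ft: 40 ≥ 50 is false
  parcel in flood zone: yes → true
  number of stories > 10: 11 > 10 is true
  lot area < 70200 sq ft: 72912 < 70200 is false
  zoning ∈ {C1, M1, R1, R3}: AG is not in the set → false
  structure height ≥ 145 ft: 131 ≥ 145 is false
Combine:
[1.1.1] false AND false AND false = false
[1.1.2] exactly-one(false, true) = true
[1.1] false OR true = true
[1.2.2] exactly-one(false, true) = true
[1.2.3.1] true → false = false
[1.2.3] NOT false = true
[1.2.4] false AND false = false
[1.2] false AND true AND true AND false = false
[1] true OR false = true
[root] NOT true = false
Overall: false → denied

Denied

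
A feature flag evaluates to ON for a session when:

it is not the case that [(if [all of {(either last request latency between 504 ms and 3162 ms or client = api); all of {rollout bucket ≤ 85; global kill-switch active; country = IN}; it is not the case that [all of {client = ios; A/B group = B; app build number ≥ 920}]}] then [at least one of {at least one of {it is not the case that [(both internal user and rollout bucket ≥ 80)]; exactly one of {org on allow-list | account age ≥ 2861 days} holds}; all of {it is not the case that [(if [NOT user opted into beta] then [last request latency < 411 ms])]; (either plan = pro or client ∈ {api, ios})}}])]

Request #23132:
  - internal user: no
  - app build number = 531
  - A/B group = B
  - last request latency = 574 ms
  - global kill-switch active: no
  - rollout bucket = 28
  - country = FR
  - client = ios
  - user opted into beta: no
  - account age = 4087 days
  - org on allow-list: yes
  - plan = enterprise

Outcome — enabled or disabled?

Atomic conditions:
  last request latency between 504 ms and 3162 ms: 574 in [504, 3162] is true
  client = api: ios == api is false
  rollout bucket ≤ 85: 28 ≤ 85 is true
  global kill-switch active: no → false
  country = IN: FR == IN is false
  client = ios: ios == ios is true
  A/B group = B: B == B is true
  app build number ≥ 920: 531 ≥ 920 is false
  internal user: no → false
  rollout bucket ≥ 80: 28 ≥ 80 is false
  org on allow-list: yes → true
  account age ≥ 2861 days: 4087 ≥ 2861 is true
  NOT user opted into beta: no → true
  last request latency < 411 ms: 574 < 411 is false
  plan = pro: enterprise == pro is false
  client ∈ {api, ios}: ios is in the set → true
Combine:
[1.1.1] true OR false = true
[1.1.2] true AND false AND false = false
[1.1.3.1] true AND true AND false = false
[1.1.3] NOT false = true
[1.1] true AND false AND true = false
[1.2.1.1.1] false AND false = false
[1.2.1.1] NOT false = true
[1.2.1.2] exactly-one(true, true) = false
[1.2.1] true OR false = true
[1.2.2.1.1] true → false = false
[1.2.2.1] NOT false = true
[1.2.2.2] false OR true = true
[1.2.2] true AND true = true
[1.2] true OR true = true
[1] false → true (antecedent false ⇒ implication holds) = true
[root] NOT true = false
Overall: false → disabled

Disabled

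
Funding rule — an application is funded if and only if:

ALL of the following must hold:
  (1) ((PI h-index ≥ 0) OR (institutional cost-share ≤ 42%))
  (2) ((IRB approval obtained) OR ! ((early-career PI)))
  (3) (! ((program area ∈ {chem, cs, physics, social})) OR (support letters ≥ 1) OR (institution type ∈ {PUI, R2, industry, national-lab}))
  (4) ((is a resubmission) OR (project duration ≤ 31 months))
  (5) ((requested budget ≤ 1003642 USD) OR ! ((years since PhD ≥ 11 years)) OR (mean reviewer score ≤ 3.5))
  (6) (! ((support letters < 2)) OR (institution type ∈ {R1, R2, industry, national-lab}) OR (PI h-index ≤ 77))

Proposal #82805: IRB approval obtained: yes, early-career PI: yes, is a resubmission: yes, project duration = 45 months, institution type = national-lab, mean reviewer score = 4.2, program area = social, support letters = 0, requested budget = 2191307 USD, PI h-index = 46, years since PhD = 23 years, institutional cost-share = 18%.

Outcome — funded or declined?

Atomic conditions:
  PI h-index ≥ 0: 46 ≥ 0 is true
  institutional cost-share ≤ 42%: 18 ≤ 42 is true
  IRB approval obtained: yes → true
  early-career PI: yes → true
  program area ∈ {chem, cs, physics, social}: social is in the set → true
  support letters ≥ 1: 0 ≥ 1 is false
  institution type ∈ {PUI, R2, industry, national-lab}: national-lab is in the set → true
  is a resubmission: yes → true
  project duration ≤ 31 months: 45 ≤ 31 is false
  requested budget ≤ 1003642 USD: 2191307 ≤ 1003642 is false
  years since PhD ≥ 11 years: 23 ≥ 11 is true
  mean reviewer score ≤ 3.5: 4.2 ≤ 3.5 is false
  support letters < 2: 0 < 2 is true
  institution type ∈ {R1, R2, industry, national-lab}: national-lab is in the set → true
  PI h-index ≤ 77: 46 ≤ 77 is true
Combine:
[1] true OR true = true
[2.2] NOT true = false
[2] true OR false = true
[3.1] NOT true = false
[3] false OR false OR true = true
[4] true OR false = true
[5.2] NOT true = false
[5] false OR false OR false = false
[6.1] NOT true = false
[6] false OR true OR true = true
[root] true AND true AND true AND true AND false AND true = false
Overall: false → declined

Declined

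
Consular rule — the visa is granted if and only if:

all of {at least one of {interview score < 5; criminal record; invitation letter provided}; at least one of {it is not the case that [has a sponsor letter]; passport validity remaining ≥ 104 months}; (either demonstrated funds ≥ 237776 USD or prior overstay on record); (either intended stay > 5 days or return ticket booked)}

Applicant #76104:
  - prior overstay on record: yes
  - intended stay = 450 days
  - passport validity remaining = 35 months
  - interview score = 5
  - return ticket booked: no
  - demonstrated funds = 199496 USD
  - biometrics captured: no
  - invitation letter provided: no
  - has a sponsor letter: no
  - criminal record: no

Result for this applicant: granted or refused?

Atomic conditions:
  interview score < 5: 5 < 5 is false
  criminal record: no → false
  invitation letter provided: no → false
  has a sponsor letter: no → false
  passport validity remaining ≥ 104 months: 35 ≥ 104 is false
  demonstrated funds ≥ 237776 USD: 199496 ≥ 237776 is false
  prior overstay on record: yes → true
  intended stay > 5 days: 450 > 5 is true
  return ticket booked: no → false
Combine:
[1] false OR false OR false = false
[2.1] NOT false = true
[2] true OR false = true
[3] false OR true = true
[4] true OR false = true
[root] false AND true AND true AND true = false
Overall: false → refused

Refused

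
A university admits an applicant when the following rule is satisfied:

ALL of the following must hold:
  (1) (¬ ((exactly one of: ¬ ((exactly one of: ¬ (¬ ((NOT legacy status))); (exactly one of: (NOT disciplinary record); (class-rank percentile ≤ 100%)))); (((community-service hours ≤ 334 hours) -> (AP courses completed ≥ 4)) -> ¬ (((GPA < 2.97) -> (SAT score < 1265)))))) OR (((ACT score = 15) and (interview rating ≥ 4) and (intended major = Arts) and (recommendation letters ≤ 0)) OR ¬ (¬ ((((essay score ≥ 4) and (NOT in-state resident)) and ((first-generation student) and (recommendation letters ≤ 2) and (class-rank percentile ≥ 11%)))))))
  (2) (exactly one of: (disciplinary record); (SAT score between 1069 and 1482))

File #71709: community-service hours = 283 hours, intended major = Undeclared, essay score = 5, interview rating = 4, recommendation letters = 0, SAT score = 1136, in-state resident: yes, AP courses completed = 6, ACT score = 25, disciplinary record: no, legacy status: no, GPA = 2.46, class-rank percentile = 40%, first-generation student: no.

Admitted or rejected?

Admitted

Atomic conditions:
  NOT legacy status: no → true
  NOT disciplinary record: no → true
  class-rank percentile ≤ 100%: 40 ≤ 100 is true
  community-service hours ≤ 334 hours: 283 ≤ 334 is true
  AP courses completed ≥ 4: 6 ≥ 4 is true
  GPA < 2.97: 2.46 < 2.97 is true
  SAT score < 1265: 1136 < 1265 is true
  ACT score = 15: 25 == 15 is false
  interview rating ≥ 4: 4 ≥ 4 is true
  intended major = Arts: Undeclared == Arts is false
  recommendation letters ≤ 0: 0 ≤ 0 is true
  essay score ≥ 4: 5 ≥ 4 is true
  NOT in-state resident: yes → false
  first-generation student: no → false
  recommendation letters ≤ 2: 0 ≤ 2 is true
  class-rank percentile ≥ 11%: 40 ≥ 11 is true
  disciplinary record: no → false
  SAT score between 1069 and 1482: 1136 in [1069, 1482] is true
Combine:
[1.1.1.1.1.1.1] NOT true = false
[1.1.1.1.1.1] NOT false = true
[1.1.1.1.1.2] exactly-one(true, true) = false
[1.1.1.1.1] exactly-one(true, false) = true
[1.1.1.1] NOT true = false
[1.1.1.2.1] true → true = true
[1.1.1.2.2.1] true → true = true
[1.1.1.2.2] NOT true = false
[1.1.1.2] true → false = false
[1.1.1] exactly-one(false, false) = false
[1.1] NOT false = true
[1.2.1] false AND true AND false AND true = false
[1.2.2.1.1.1] true AND false = false
[1.2.2.1.1.2] false AND true AND true = false
[1.2.2.1.1] false AND false = false
[1.2.2.1] NOT false = true
[1.2.2] NOT true = false
[1.2] false OR false = false
[1] true OR false = true
[2] exactly-one(false, true) = true
[root] true AND true = true
Overall: true → admitted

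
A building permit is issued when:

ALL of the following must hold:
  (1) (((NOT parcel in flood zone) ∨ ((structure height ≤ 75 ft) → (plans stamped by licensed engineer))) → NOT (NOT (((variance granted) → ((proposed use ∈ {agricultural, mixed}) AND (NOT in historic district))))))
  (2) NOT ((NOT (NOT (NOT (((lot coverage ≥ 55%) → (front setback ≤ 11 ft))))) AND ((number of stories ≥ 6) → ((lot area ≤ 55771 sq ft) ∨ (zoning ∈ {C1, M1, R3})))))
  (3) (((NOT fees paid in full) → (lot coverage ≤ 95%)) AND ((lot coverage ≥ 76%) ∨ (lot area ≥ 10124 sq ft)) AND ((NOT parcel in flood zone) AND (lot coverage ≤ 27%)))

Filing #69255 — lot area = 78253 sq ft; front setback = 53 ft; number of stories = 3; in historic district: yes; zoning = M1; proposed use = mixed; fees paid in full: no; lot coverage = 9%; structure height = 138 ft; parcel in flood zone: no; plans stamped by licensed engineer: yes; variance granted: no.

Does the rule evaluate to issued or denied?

Issued

Atomic conditions:
  NOT parcel in flood zone: no → true
  structure height ≤ 75 ft: 138 ≤ 75 is false
  plans stamped by licensed engineer: yes → true
  variance granted: no → false
  proposed use ∈ {agricultural, mixed}: mixed is in the set → true
  NOT in historic district: yes → false
  lot coverage ≥ 55%: 9 ≥ 55 is false
  front setback ≤ 11 ft: 53 ≤ 11 is false
  number of stories ≥ 6: 3 ≥ 6 is false
  lot area ≤ 55771 sq ft: 78253 ≤ 55771 is false
  zoning ∈ {C1, M1, R3}: M1 is in the set → true
  NOT fees paid in full: no → true
  lot coverage ≤ 95%: 9 ≤ 95 is true
  lot coverage ≥ 76%: 9 ≥ 76 is false
  lot area ≥ 10124 sq ft: 78253 ≥ 10124 is true
  lot coverage ≤ 27%: 9 ≤ 27 is true
Combine:
[1.1.2] false → true (antecedent false ⇒ implication holds) = true
[1.1] true OR true = true
[1.2.1.1.2] true AND false = false
[1.2.1.1] false → false (antecedent false ⇒ implication holds) = true
[1.2.1] NOT true = false
[1.2] NOT false = true
[1] true → true = true
[2.1.1.1.1.1] false → false (antecedent false ⇒ implication holds) = true
[2.1.1.1.1] NOT true = false
[2.1.1.1] NOT false = true
[2.1.1] NOT true = false
[2.1.2.2] false OR true = true
[2.1.2] false → true (antecedent false ⇒ implication holds) = true
[2.1] false AND true = false
[2] NOT false = true
[3.1] true → true = true
[3.2] false OR true = true
[3.3] true AND true = true
[3] true AND true AND true = true
[root] true AND true AND true = true
Overall: true → issued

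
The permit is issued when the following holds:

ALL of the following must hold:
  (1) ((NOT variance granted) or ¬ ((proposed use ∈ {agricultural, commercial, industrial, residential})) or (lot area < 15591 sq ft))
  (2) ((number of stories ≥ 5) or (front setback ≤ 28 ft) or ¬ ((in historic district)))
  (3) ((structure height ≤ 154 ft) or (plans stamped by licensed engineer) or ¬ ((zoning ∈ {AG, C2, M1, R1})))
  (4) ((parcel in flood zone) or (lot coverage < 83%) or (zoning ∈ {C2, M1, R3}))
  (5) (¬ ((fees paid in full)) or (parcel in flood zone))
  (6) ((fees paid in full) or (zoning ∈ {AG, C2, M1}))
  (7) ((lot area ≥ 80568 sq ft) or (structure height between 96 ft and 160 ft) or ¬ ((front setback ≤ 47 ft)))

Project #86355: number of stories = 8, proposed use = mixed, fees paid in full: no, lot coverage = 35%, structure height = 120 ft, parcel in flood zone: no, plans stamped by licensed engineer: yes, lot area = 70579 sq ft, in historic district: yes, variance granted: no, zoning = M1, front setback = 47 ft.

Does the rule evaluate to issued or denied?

Atomic conditions:
  NOT variance granted: no → true
  proposed use ∈ {agricultural, commercial, industrial, residential}: mixed is not in the set → false
  lot area < 15591 sq ft: 70579 < 15591 is false
  number of stories ≥ 5: 8 ≥ 5 is true
  front setback ≤ 28 ft: 47 ≤ 28 is false
  in historic district: yes → true
  structure height ≤ 154 ft: 120 ≤ 154 is true
  plans stamped by licensed engineer: yes → true
  zoning ∈ {AG, C2, M1, R1}: M1 is in the set → true
  parcel in flood zone: no → false
  lot coverage < 83%: 35 < 83 is true
  zoning ∈ {C2, M1, R3}: M1 is in the set → true
  fees paid in full: no → false
  zoning ∈ {AG, C2, M1}: M1 is in the set → true
  lot area ≥ 80568 sq ft: 70579 ≥ 80568 is false
  structure height between 96 ft and 160 ft: 120 in [96, 160] is true
  front setback ≤ 47 ft: 47 ≤ 47 is true
Combine:
[1.2] NOT false = true
[1] true OR true OR false = true
[2.3] NOT true = false
[2] true OR false OR false = true
[3.3] NOT true = false
[3] true OR true OR false = true
[4] false OR true OR true = true
[5.1] NOT false = true
[5] true OR false = true
[6] false OR true = true
[7.3] NOT true = false
[7] false OR true OR false = true
[root] true AND true AND true AND true AND true AND true AND true = true
Overall: true → issued

Issued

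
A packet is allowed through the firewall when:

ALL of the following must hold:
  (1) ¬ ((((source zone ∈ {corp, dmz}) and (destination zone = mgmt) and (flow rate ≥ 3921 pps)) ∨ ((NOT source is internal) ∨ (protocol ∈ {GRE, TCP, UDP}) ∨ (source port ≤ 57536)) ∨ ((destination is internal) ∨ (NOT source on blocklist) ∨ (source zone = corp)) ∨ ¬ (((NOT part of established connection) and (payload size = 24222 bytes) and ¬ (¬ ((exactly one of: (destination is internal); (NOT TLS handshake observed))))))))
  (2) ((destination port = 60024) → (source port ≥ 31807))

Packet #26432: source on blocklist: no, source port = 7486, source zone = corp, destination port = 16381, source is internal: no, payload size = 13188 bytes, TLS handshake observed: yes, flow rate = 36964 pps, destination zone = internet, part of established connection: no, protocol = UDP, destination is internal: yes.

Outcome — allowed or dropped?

Dropped

Atomic conditions:
  source zone ∈ {corp, dmz}: corp is in the set → true
  destination zone = mgmt: internet == mgmt is false
  flow rate ≥ 3921 pps: 36964 ≥ 3921 is true
  NOT source is internal: no → true
  protocol ∈ {GRE, TCP, UDP}: UDP is in the set → true
  source port ≤ 57536: 7486 ≤ 57536 is true
  destination is internal: yes → true
  NOT source on blocklist: no → true
  source zone = corp: corp == corp is true
  NOT part of established connection: no → true
  payload size = 24222 bytes: 13188 == 24222 is false
  NOT TLS handshake observed: yes → false
  destination port = 60024: 16381 == 60024 is false
  source port ≥ 31807: 7486 ≥ 31807 is false
Combine:
[1.1.1] true AND false AND true = false
[1.1.2] true OR true OR true = true
[1.1.3] true OR true OR true = true
[1.1.4.1.3.1.1] exactly-one(true, false) = true
[1.1.4.1.3.1] NOT true = false
[1.1.4.1.3] NOT false = true
[1.1.4.1] true AND false AND true = false
[1.1.4] NOT false = true
[1.1] false OR true OR true OR true = true
[1] NOT true = false
[2] false → false (antecedent false ⇒ implication holds) = true
[root] false AND true = false
Overall: false → dropped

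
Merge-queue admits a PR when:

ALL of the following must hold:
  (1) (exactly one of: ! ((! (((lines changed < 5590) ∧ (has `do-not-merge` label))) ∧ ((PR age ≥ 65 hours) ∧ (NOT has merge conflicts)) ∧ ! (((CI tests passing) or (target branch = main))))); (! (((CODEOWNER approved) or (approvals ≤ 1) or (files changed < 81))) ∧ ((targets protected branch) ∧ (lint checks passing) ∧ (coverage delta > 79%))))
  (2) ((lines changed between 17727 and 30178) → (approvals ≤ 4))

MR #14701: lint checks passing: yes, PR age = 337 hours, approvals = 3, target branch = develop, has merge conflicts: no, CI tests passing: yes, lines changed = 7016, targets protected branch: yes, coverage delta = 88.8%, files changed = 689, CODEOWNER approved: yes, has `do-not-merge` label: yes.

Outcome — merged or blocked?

Merged

Atomic conditions:
  lines changed < 5590: 7016 < 5590 is false
  has `do-not-merge` label: yes → true
  PR age ≥ 65 hours: 337 ≥ 65 is true
  NOT has merge conflicts: no → true
  CI tests passing: yes → true
  target branch = main: develop == main is false
  CODEOWNER approved: yes → true
  approvals ≤ 1: 3 ≤ 1 is false
  files changed < 81: 689 < 81 is false
  targets protected branch: yes → true
  lint checks passing: yes → true
  coverage delta > 79%: 88.8 > 79 is true
  lines changed between 17727 and 30178: 7016 in [17727, 30178] is false
  approvals ≤ 4: 3 ≤ 4 is true
Combine:
[1.1.1.1.1] false AND true = false
[1.1.1.1] NOT false = true
[1.1.1.2] true AND true = true
[1.1.1.3.1] true OR false = true
[1.1.1.3] NOT true = false
[1.1.1] true AND true AND false = false
[1.1] NOT false = true
[1.2.1.1] true OR false OR false = true
[1.2.1] NOT true = false
[1.2.2] true AND true AND true = true
[1.2] false AND true = false
[1] exactly-one(true, false) = true
[2] false → true (antecedent false ⇒ implication holds) = true
[root] true AND true = true
Overall: true → merged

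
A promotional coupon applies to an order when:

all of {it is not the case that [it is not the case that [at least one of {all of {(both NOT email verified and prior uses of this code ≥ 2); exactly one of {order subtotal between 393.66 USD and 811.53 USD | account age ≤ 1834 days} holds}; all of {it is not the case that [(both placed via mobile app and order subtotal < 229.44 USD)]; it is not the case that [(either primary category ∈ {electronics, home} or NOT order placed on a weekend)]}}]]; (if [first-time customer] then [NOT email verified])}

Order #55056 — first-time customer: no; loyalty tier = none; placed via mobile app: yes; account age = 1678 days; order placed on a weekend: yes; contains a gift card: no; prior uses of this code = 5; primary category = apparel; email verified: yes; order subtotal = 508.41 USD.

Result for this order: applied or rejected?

Atomic conditions:
  NOT email verified: yes → false
  prior uses of this code ≥ 2: 5 ≥ 2 is true
  order subtotal between 393.66 USD and 811.53 USD: 508.41 in [393.66, 811.53] is true
  account age ≤ 1834 days: 1678 ≤ 1834 is true
  placed via mobile app: yes → true
  order subtotal < 229.44 USD: 508.41 < 229.44 is false
  primary category ∈ {electronics, home}: apparel is not in the set → false
  NOT order placed on a weekend: yes → false
  first-time customer: no → false
Combine:
[1.1.1.1.1] false AND true = false
[1.1.1.1.2] exactly-one(true, true) = false
[1.1.1.1] false AND false = false
[1.1.1.2.1.1] true AND false = false
[1.1.1.2.1] NOT false = true
[1.1.1.2.2.1] false OR false = false
[1.1.1.2.2] NOT false = true
[1.1.1.2] true AND true = true
[1.1.1] false OR true = true
[1.1] NOT true = false
[1] NOT false = true
[2] false → false (antecedent false ⇒ implication holds) = true
[root] true AND true = true
Overall: true → applied

Applied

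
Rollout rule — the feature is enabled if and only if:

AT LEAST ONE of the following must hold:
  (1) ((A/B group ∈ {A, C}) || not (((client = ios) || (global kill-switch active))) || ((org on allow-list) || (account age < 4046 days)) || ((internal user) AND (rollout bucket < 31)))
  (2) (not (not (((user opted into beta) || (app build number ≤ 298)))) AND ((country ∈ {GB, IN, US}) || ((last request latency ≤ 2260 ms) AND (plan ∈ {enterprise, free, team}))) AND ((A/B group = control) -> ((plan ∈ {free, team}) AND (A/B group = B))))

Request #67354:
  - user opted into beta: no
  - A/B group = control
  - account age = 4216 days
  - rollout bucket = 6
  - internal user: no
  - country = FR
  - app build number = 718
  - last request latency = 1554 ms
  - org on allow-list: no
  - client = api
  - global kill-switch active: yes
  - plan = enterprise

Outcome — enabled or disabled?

Atomic conditions:
  A/B group ∈ {A, C}: control is not in the set → false
  client = ios: api == ios is false
  global kill-switch active: yes → true
  org on allow-list: no → false
  account age < 4046 days: 4216 < 4046 is false
  internal user: no → false
  rollout bucket < 31: 6 < 31 is true
  user opted into beta: no → false
  app build number ≤ 298: 718 ≤ 298 is false
  country ∈ {GB, IN, US}: FR is not in the set → false
  last request latency ≤ 2260 ms: 1554 ≤ 2260 is true
  plan ∈ {enterprise, free, team}: enterprise is in the set → true
  A/B group = control: control == control is true
  plan ∈ {free, team}: enterprise is not in the set → false
  A/B group = B: control == B is false
Combine:
[1.2.1] false OR true = true
[1.2] NOT true = false
[1.3] false OR false = false
[1.4] false AND true = false
[1] false OR false OR false OR false = false
[2.1.1.1] false OR false = false
[2.1.1] NOT false = true
[2.1] NOT true = false
[2.2.2] true AND true = true
[2.2] false OR true = true
[2.3.2] false AND false = false
[2.3] true → false = false
[2] false AND true AND false = false
[root] false OR false = false
Overall: false → disabled

Disabled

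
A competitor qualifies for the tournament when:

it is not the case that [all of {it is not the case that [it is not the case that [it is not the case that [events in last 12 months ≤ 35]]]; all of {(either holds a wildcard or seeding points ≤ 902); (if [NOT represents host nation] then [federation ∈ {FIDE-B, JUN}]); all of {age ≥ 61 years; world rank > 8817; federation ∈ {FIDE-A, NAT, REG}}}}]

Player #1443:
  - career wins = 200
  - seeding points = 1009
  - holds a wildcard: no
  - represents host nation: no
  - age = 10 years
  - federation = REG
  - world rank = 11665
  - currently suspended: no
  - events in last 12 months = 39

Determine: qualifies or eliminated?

Qualifies

Atomic conditions:
  events in last 12 months ≤ 35: 39 ≤ 35 is false
  holds a wildcard: no → false
  seeding points ≤ 902: 1009 ≤ 902 is false
  NOT represents host nation: no → true
  federation ∈ {FIDE-B, JUN}: REG is not in the set → false
  age ≥ 61 years: 10 ≥ 61 is false
  world rank > 8817: 11665 > 8817 is true
  federation ∈ {FIDE-A, NAT, REG}: REG is in the set → true
Combine:
[1.1.1.1] NOT false = true
[1.1.1] NOT true = false
[1.1] NOT false = true
[1.2.1] false OR false = false
[1.2.2] true → false = false
[1.2.3] false AND true AND true = false
[1.2] false AND false AND false = false
[1] true AND false = false
[root] NOT false = true
Overall: true → qualifies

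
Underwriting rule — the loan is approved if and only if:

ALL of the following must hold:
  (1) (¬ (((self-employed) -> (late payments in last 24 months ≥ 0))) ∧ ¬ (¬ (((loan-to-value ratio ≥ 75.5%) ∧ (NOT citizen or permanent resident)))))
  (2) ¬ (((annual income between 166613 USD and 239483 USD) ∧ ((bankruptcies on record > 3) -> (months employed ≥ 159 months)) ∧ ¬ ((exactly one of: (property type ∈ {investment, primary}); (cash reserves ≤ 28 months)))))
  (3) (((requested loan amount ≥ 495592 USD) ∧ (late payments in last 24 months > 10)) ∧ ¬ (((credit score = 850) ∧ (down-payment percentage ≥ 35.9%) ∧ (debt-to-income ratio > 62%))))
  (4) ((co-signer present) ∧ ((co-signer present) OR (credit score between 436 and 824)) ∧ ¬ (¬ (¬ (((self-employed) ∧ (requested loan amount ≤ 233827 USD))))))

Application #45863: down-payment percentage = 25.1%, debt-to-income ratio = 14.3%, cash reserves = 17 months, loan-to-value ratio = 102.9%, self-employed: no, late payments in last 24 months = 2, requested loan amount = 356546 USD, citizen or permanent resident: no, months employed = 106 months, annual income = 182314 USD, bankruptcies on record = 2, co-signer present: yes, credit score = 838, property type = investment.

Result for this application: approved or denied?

Atomic conditions:
  self-employed: no → false
  late payments in last 24 months ≥ 0: 2 ≥ 0 is true
  loan-to-value ratio ≥ 75.5%: 102.9 ≥ 75.5 is true
  NOT citizen or permanent resident: no → true
  annual income between 166613 USD and 239483 USD: 182314 in [166613, 239483] is true
  bankruptcies on record > 3: 2 > 3 is false
  months employed ≥ 159 months: 106 ≥ 159 is false
  property type ∈ {investment, primary}: investment is in the set → true
  cash reserves ≤ 28 months: 17 ≤ 28 is true
  requested loan amount ≥ 495592 USD: 356546 ≥ 495592 is false
  late payments in last 24 months > 10: 2 > 10 is false
  credit score = 850: 838 == 850 is false
  down-payment percentage ≥ 35.9%: 25.1 ≥ 35.9 is false
  debt-to-income ratio > 62%: 14.3 > 62 is false
  co-signer present: yes → true
  credit score between 436 and 824: 838 in [436, 824] is false
  requested loan amount ≤ 233827 USD: 356546 ≤ 233827 is false
Combine:
[1.1.1] false → true (antecedent false ⇒ implication holds) = true
[1.1] NOT true = false
[1.2.1.1] true AND true = true
[1.2.1] NOT true = false
[1.2] NOT false = true
[1] false AND true = false
[2.1.2] false → false (antecedent false ⇒ implication holds) = true
[2.1.3.1] exactly-one(true, true) = false
[2.1.3] NOT false = true
[2.1] true AND true AND true = true
[2] NOT true = false
[3.1] false AND false = false
[3.2.1] false AND false AND false = false
[3.2] NOT false = true
[3] false AND true = false
[4.2] true OR false = true
[4.3.1.1.1] false AND false = false
[4.3.1.1] NOT false = true
[4.3.1] NOT true = false
[4.3] NOT false = true
[4] true AND true AND true = true
[root] false AND false AND false AND true = false
Overall: false → denied

Denied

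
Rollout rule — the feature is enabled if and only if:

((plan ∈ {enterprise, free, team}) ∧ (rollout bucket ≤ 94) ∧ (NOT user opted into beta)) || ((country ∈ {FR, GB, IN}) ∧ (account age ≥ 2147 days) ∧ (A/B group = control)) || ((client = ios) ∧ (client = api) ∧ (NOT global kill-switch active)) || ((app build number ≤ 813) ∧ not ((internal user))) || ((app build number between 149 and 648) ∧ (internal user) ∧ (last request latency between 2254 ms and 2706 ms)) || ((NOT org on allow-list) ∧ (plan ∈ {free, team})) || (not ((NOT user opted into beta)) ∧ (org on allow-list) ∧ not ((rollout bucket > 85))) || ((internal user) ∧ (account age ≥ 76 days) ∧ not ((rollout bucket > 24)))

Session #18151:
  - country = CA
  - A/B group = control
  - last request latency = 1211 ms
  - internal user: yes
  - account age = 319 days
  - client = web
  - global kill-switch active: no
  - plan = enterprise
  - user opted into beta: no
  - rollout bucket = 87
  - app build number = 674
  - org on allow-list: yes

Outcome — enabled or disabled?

Enabled

Atomic conditions:
  plan ∈ {enterprise, free, team}: enterprise is in the set → true
  rollout bucket ≤ 94: 87 ≤ 94 is true
  NOT user opted into beta: no → true
  country ∈ {FR, GB, IN}: CA is not in the set → false
  account age ≥ 2147 days: 319 ≥ 2147 is false
  A/B group = control: control == control is true
  client = ios: web == ios is false
  client = api: web == api is false
  NOT global kill-switch active: no → true
  app build number ≤ 813: 674 ≤ 813 is true
  internal user: yes → true
  app build number between 149 and 648: 674 in [149, 648] is false
  last request latency between 2254 ms and 2706 ms: 1211 in [2254, 2706] is false
  NOT org on allow-list: yes → false
  plan ∈ {free, team}: enterprise is not in the set → false
  org on allow-list: yes → true
  rollout bucket > 85: 87 > 85 is true
  account age ≥ 76 days: 319 ≥ 76 is true
  rollout bucket > 24: 87 > 24 is true
Combine:
[1] true AND true AND true = true
[2] false AND false AND true = false
[3] false AND false AND true = false
[4.2] NOT true = false
[4] true AND false = false
[5] false AND true AND false = false
[6] false AND false = false
[7.1] NOT true = false
[7.3] NOT true = false
[7] false AND true AND false = false
[8.3] NOT true = false
[8] true AND true AND false = false
[root] true OR false OR false OR false OR false OR false OR false OR false = true
Overall: true → enabled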